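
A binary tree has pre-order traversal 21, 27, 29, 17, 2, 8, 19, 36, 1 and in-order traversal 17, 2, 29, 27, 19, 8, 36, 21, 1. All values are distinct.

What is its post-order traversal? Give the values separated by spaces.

2 17 29 19 36 8 27 1 21

The first element of pre-order is the root; it splits in-order into left and right subtrees.
Root 21: left subtree has 7 nodes {17, 2, 29, 27, 19, 8, 36}, right has 1 {1}.
  Root 27: left subtree has 3 nodes {17, 2, 29}, right has 3 {19, 8, 36}.
    Root 29: left subtree has 2 nodes {17, 2}, right has 0 { }.
      Root 17: left subtree has 0 nodes { }, right has 1 {2}.
    Root 8: left subtree has 1 node {19}, right has 1 {36}.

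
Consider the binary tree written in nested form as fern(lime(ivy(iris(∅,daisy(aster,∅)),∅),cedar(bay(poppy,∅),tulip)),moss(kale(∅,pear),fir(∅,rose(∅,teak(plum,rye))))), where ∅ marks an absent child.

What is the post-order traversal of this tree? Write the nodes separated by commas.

aster, daisy, iris, ivy, poppy, bay, tulip, cedar, lime, pear, kale, plum, rye, teak, rose, fir, moss, fern

Post-order visits the left subtree, then the right subtree, then the node.
At fern: go left to lime.
  At lime: go left to ivy.
    At ivy: go left to iris.
      At iris: no left child.
      At iris: go right to daisy.
        At daisy: go left to aster.
          aster is a leaf — visit aster.
        At daisy: no right child.
        Visit daisy.
      Visit iris.
    At ivy: no right child.
    Visit ivy.
  At lime: go right to cedar.
    At cedar: go left to bay.
      At bay: go left to poppy.
        poppy is a leaf — visit poppy.
      At bay: no right child.
      Visit bay.
    At cedar: go right to tulip.
      tulip is a leaf — visit tulip.
    Visit cedar.
  Visit lime.
At fern: go right to moss.
  At moss: go left to kale.
    At kale: no left child.
    At kale: go right to pear.
      pear is a leaf — visit pear.
    Visit kale.
  At moss: go right to fir.
    At fir: no left child.
    At fir: go right to rose.
      At rose: no left child.
      At rose: go right to teak.
        At teak: go left to plum.
          plum is a leaf — visit plum.
        At teak: go right to rye.
          rye is a leaf — visit rye.
        Visit teak.
      Visit rose.
    Visit fir.
  Visit moss.
Visit fern.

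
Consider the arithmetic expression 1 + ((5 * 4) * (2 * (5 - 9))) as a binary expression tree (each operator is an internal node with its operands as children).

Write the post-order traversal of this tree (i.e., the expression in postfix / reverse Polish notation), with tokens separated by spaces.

1 5 4 * 2 5 9 - * * +

Post-order on an expression tree gives postfix notation: for each operator, emit left operand, right operand, then the operator.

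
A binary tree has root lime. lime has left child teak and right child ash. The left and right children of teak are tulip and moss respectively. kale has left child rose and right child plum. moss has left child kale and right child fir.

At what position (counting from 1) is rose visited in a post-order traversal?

2

Post-order visits the left subtree, then the right subtree, then the node.
At lime: go left to teak.
  At teak: go left to tulip.
    tulip is a leaf — visit tulip.
  At teak: go right to moss.
    At moss: go left to kale.
      At kale: go left to rose.
        rose is a leaf — visit rose.
      At kale: go right to plum.
        plum is a leaf — visit plum.
      Visit kale.
    At moss: go right to fir.
      fir is a leaf — visit fir.
    Visit moss.
  Visit teak.
At lime: go right to ash.
  ash is a leaf — visit ash.
Visit lime.
Full post-order sequence: tulip, rose, plum, kale, fir, moss, teak, ash, lime.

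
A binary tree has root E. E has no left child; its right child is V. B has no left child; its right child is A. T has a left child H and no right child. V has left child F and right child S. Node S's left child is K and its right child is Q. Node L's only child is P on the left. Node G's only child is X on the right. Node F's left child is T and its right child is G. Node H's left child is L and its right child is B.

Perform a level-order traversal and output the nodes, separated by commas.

Level-order visits nodes level by level from the root, left to right within each level.
Level 0: E
Level 1: V
Level 2: F, S
Level 3: T, G, K, Q
Level 4: H, X
Level 5: L, B
Level 6: P, A

E, V, F, S, T, G, K, Q, H, X, L, B, P, A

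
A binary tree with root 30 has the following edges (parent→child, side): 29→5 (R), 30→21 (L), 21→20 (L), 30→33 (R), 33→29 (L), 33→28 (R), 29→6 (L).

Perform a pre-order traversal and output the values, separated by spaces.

30 21 20 33 29 6 5 28

Pre-order visits the node, then its left subtree, then its right subtree.
Visit 30.
At 30: go left to 21.
  Visit 21.
  At 21: go left to 20.
    20 is a leaf — visit 20.
  At 21: no right child.
At 30: go right to 33.
  Visit 33.
  At 33: go left to 29.
    Visit 29.
    At 29: go left to 6.
      6 is a leaf — visit 6.
    At 29: go right to 5.
      5 is a leaf — visit 5.
  At 33: go right to 28.
    28 is a leaf — visit 28.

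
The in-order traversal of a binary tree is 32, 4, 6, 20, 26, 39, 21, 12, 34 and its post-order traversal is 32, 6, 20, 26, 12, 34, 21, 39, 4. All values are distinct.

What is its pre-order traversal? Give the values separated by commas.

The last element of post-order is the root; it splits in-order into left and right subtrees.
Root 4: left subtree has 1 node {32}, right has 7 {6, 20, 26, 39, 21, 12, 34}.
  Root 39: left subtree has 3 nodes {6, 20, 26}, right has 3 {21, 12, 34}.
    Root 26: left subtree has 2 nodes {6, 20}, right has 0 { }.
      Root 20: left subtree has 1 node {6}, right has 0 { }.
    Root 21: left subtree has 0 nodes { }, right has 2 {12, 34}.
      Root 34: left subtree has 1 node {12}, right has 0 { }.

4, 32, 39, 26, 20, 6, 21, 34, 12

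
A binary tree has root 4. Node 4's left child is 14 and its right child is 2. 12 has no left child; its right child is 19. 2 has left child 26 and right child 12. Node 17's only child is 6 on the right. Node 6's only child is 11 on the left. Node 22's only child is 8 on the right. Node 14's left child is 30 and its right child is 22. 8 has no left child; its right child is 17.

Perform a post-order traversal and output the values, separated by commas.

Post-order visits the left subtree, then the right subtree, then the node.
At 4: go left to 14.
  At 14: go left to 30.
    30 is a leaf — visit 30.
  At 14: go right to 22.
    At 22: no left child.
    At 22: go right to 8.
      At 8: no left child.
      At 8: go right to 17.
        At 17: no left child.
        At 17: go right to 6.
          At 6: go left to 11.
            11 is a leaf — visit 11.
          At 6: no right child.
          Visit 6.
        Visit 17.
      Visit 8.
    Visit 22.
  Visit 14.
At 4: go right to 2.
  At 2: go left to 26.
    26 is a leaf — visit 26.
  At 2: go right to 12.
    At 12: no left child.
    At 12: go right to 19.
      19 is a leaf — visit 19.
    Visit 12.
  Visit 2.
Visit 4.

30, 11, 6, 17, 8, 22, 14, 26, 19, 12, 2, 4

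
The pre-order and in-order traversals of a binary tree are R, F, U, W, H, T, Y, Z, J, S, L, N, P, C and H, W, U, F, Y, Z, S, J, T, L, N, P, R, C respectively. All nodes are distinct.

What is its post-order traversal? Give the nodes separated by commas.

The first element of pre-order is the root; it splits in-order into left and right subtrees.
Root R: left subtree has 12 nodes {H, W, U, F, Y, Z, S, J, T, L, N, P}, right has 1 {C}.
  Root F: left subtree has 3 nodes {H, W, U}, right has 8 {Y, Z, S, J, T, L, N, P}.
    Root U: left subtree has 2 nodes {H, W}, right has 0 { }.
      Root W: left subtree has 1 node {H}, right has 0 { }.
    Root T: left subtree has 4 nodes {Y, Z, S, J}, right has 3 {L, N, P}.
      Root Y: left subtree has 0 nodes { }, right has 3 {Z, S, J}.
        Root Z: left subtree has 0 nodes { }, right has 2 {S, J}.
          Root J: left subtree has 1 node {S}, right has 0 { }.
      Root L: left subtree has 0 nodes { }, right has 2 {N, P}.
        Root N: left subtree has 0 nodes { }, right has 1 {P}.

H, W, U, S, J, Z, Y, P, N, L, T, F, C, R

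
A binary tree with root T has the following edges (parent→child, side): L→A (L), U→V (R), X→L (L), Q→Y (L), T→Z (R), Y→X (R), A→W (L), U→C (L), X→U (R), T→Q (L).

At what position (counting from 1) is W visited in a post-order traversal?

Post-order visits the left subtree, then the right subtree, then the node.
At T: go left to Q.
  At Q: go left to Y.
    At Y: no left child.
    At Y: go right to X.
      At X: go left to L.
        At L: go left to A.
          At A: go left to W.
            W is a leaf — visit W.
          At A: no right child.
          Visit A.
        At L: no right child.
        Visit L.
      At X: go right to U.
        At U: go left to C.
          C is a leaf — visit C.
        At U: go right to V.
          V is a leaf — visit V.
        Visit U.
      Visit X.
    Visit Y.
  At Q: no right child.
  Visit Q.
At T: go right to Z.
  Z is a leaf — visit Z.
Visit T.
Full post-order sequence: W, A, L, C, V, U, X, Y, Q, Z, T.

1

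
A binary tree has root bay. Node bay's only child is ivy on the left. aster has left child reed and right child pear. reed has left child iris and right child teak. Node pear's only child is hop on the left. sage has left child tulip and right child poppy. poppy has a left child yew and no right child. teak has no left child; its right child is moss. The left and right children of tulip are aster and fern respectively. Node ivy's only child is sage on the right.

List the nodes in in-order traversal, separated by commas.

ivy, iris, reed, teak, moss, aster, hop, pear, tulip, fern, sage, yew, poppy, bay

In-order visits the left subtree, then the node, then the right subtree.
At bay: go left to ivy.
  At ivy: no left child.
  Visit ivy.
  At ivy: go right to sage.
    At sage: go left to tulip.
      At tulip: go left to aster.
        At aster: go left to reed.
          At reed: go left to iris.
            iris is a leaf — visit iris.
          Visit reed.
          At reed: go right to teak.
            At teak: no left child.
            Visit teak.
            At teak: go right to moss.
              moss is a leaf — visit moss.
        Visit aster.
        At aster: go right to pear.
          At pear: go left to hop.
            hop is a leaf — visit hop.
          Visit pear.
          At pear: no right child.
      Visit tulip.
      At tulip: go right to fern.
        fern is a leaf — visit fern.
    Visit sage.
    At sage: go right to poppy.
      At poppy: go left to yew.
        yew is a leaf — visit yew.
      Visit poppy.
      At poppy: no right child.
Visit bay.
At bay: no right child.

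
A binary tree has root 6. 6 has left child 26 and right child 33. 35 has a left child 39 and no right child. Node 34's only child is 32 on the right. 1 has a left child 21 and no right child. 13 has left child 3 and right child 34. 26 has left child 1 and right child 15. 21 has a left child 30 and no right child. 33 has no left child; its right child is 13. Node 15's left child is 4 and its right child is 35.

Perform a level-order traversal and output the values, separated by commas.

Level-order visits nodes level by level from the root, left to right within each level.
Level 0: 6
Level 1: 26, 33
Level 2: 1, 15, 13
Level 3: 21, 4, 35, 3, 34
Level 4: 30, 39, 32

6, 26, 33, 1, 15, 13, 21, 4, 35, 3, 34, 30, 39, 32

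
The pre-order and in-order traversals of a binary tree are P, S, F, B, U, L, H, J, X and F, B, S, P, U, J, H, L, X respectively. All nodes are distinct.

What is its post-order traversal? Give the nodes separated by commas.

The first element of pre-order is the root; it splits in-order into left and right subtrees.
Root P: left subtree has 3 nodes {F, B, S}, right has 5 {U, J, H, L, X}.
  Root S: left subtree has 2 nodes {F, B}, right has 0 { }.
    Root F: left subtree has 0 nodes { }, right has 1 {B}.
  Root U: left subtree has 0 nodes { }, right has 4 {J, H, L, X}.
    Root L: left subtree has 2 nodes {J, H}, right has 1 {X}.
      Root H: left subtree has 1 node {J}, right has 0 { }.

B, F, S, J, H, X, L, U, P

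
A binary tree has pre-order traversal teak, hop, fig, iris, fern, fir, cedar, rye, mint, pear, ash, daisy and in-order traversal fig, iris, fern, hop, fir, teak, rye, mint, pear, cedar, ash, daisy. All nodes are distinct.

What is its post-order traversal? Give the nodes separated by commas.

fern, iris, fig, fir, hop, pear, mint, rye, daisy, ash, cedar, teak

The first element of pre-order is the root; it splits in-order into left and right subtrees.
Root teak: left subtree has 5 nodes {fig, iris, fern, hop, fir}, right has 6 {rye, mint, pear, cedar, ash, daisy}.
  Root hop: left subtree has 3 nodes {fig, iris, fern}, right has 1 {fir}.
    Root fig: left subtree has 0 nodes { }, right has 2 {iris, fern}.
      Root iris: left subtree has 0 nodes { }, right has 1 {fern}.
  Root cedar: left subtree has 3 nodes {rye, mint, pear}, right has 2 {ash, daisy}.
    Root rye: left subtree has 0 nodes { }, right has 2 {mint, pear}.
      Root mint: left subtree has 0 nodes { }, right has 1 {pear}.
    Root ash: left subtree has 0 nodes { }, right has 1 {daisy}.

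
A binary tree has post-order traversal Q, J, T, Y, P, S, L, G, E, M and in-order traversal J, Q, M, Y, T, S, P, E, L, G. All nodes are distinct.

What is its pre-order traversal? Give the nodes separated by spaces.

M J Q E S Y T P G L

The last element of post-order is the root; it splits in-order into left and right subtrees.
Root M: left subtree has 2 nodes {J, Q}, right has 7 {Y, T, S, P, E, L, G}.
  Root J: left subtree has 0 nodes { }, right has 1 {Q}.
  Root E: left subtree has 4 nodes {Y, T, S, P}, right has 2 {L, G}.
    Root S: left subtree has 2 nodes {Y, T}, right has 1 {P}.
      Root Y: left subtree has 0 nodes { }, right has 1 {T}.
    Root G: left subtree has 1 node {L}, right has 0 { }.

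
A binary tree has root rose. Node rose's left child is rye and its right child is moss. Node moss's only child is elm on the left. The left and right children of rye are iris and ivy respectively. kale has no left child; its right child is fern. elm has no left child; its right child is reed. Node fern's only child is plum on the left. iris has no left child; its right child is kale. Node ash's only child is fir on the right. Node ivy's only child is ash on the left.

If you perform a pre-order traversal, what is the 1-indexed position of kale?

Pre-order visits the node, then its left subtree, then its right subtree.
Visit rose.
At rose: go left to rye.
  Visit rye.
  At rye: go left to iris.
    Visit iris.
    At iris: no left child.
    At iris: go right to kale.
      Visit kale.
      At kale: no left child.
      At kale: go right to fern.
        Visit fern.
        At fern: go left to plum.
          plum is a leaf — visit plum.
        At fern: no right child.
  At rye: go right to ivy.
    Visit ivy.
    At ivy: go left to ash.
      Visit ash.
      At ash: no left child.
      At ash: go right to fir.
        fir is a leaf — visit fir.
    At ivy: no right child.
At rose: go right to moss.
  Visit moss.
  At moss: go left to elm.
    Visit elm.
    At elm: no left child.
    At elm: go right to reed.
      reed is a leaf — visit reed.
  At moss: no right child.
Full pre-order sequence: rose, rye, iris, kale, fern, plum, ivy, ash, fir, moss, elm, reed.

4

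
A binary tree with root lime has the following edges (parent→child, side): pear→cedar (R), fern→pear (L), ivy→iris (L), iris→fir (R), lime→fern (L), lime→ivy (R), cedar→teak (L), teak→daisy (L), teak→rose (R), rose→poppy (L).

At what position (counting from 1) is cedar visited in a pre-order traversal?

Pre-order visits the node, then its left subtree, then its right subtree.
Visit lime.
At lime: go left to fern.
  Visit fern.
  At fern: go left to pear.
    Visit pear.
    At pear: no left child.
    At pear: go right to cedar.
      Visit cedar.
      At cedar: go left to teak.
        Visit teak.
        At teak: go left to daisy.
          daisy is a leaf — visit daisy.
        At teak: go right to rose.
          Visit rose.
          At rose: go left to poppy.
            poppy is a leaf — visit poppy.
          At rose: no right child.
      At cedar: no right child.
  At fern: no right child.
At lime: go right to ivy.
  Visit ivy.
  At ivy: go left to iris.
    Visit iris.
    At iris: no left child.
    At iris: go right to fir.
      fir is a leaf — visit fir.
  At ivy: no right child.
Full pre-order sequence: lime, fern, pear, cedar, teak, daisy, rose, poppy, ivy, iris, fir.

4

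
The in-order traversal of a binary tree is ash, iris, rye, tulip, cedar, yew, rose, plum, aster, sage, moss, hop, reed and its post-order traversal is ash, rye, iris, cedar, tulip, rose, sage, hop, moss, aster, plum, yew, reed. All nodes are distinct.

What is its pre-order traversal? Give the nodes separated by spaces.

reed yew tulip iris ash rye cedar plum rose aster moss sage hop

The last element of post-order is the root; it splits in-order into left and right subtrees.
Root reed: left subtree has 12 nodes {ash, iris, rye, tulip, cedar, yew, rose, plum, aster, sage, moss, hop}, right has 0 { }.
  Root yew: left subtree has 5 nodes {ash, iris, rye, tulip, cedar}, right has 6 {rose, plum, aster, sage, moss, hop}.
    Root tulip: left subtree has 3 nodes {ash, iris, rye}, right has 1 {cedar}.
      Root iris: left subtree has 1 node {ash}, right has 1 {rye}.
    Root plum: left subtree has 1 node {rose}, right has 4 {aster, sage, moss, hop}.
      Root aster: left subtree has 0 nodes { }, right has 3 {sage, moss, hop}.
        Root moss: left subtree has 1 node {sage}, right has 1 {hop}.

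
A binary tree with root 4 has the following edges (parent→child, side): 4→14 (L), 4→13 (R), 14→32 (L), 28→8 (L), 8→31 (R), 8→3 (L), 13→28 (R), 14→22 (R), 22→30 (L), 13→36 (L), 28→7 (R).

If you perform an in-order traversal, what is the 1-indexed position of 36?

In-order visits the left subtree, then the node, then the right subtree.
At 4: go left to 14.
  At 14: go left to 32.
    32 is a leaf — visit 32.
  Visit 14.
  At 14: go right to 22.
    At 22: go left to 30.
      30 is a leaf — visit 30.
    Visit 22.
    At 22: no right child.
Visit 4.
At 4: go right to 13.
  At 13: go left to 36.
    36 is a leaf — visit 36.
  Visit 13.
  At 13: go right to 28.
    At 28: go left to 8.
      At 8: go left to 3.
        3 is a leaf — visit 3.
      Visit 8.
      At 8: go right to 31.
        31 is a leaf — visit 31.
    Visit 28.
    At 28: go right to 7.
      7 is a leaf — visit 7.
Full in-order sequence: 32, 14, 30, 22, 4, 36, 13, 3, 8, 31, 28, 7.

6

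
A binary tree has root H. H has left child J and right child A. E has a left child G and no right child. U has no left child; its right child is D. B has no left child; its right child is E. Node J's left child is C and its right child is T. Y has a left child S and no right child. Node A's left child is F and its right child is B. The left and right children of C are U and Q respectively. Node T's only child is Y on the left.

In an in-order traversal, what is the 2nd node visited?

D

In-order visits the left subtree, then the node, then the right subtree.
At H: go left to J.
  At J: go left to C.
    At C: go left to U.
      At U: no left child.
      Visit U.
      At U: go right to D.
        D is a leaf — visit D.
    Visit C.
    At C: go right to Q.
      Q is a leaf — visit Q.
  Visit J.
  At J: go right to T.
    At T: go left to Y.
      At Y: go left to S.
        S is a leaf — visit S.
      Visit Y.
      At Y: no right child.
    Visit T.
    At T: no right child.
Visit H.
At H: go right to A.
  At A: go left to F.
    F is a leaf — visit F.
  Visit A.
  At A: go right to B.
    At B: no left child.
    Visit B.
    At B: go right to E.
      At E: go left to G.
        G is a leaf — visit G.
      Visit E.
      At E: no right child.
Full in-order sequence: U, D, C, Q, J, S, Y, T, H, F, A, B, G, E.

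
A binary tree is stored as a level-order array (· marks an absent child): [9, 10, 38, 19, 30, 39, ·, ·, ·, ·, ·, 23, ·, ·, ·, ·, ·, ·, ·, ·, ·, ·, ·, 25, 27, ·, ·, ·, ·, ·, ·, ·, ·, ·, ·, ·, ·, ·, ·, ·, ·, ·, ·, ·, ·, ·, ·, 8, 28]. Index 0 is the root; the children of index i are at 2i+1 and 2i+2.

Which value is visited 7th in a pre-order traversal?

23

Pre-order visits the node, then its left subtree, then its right subtree.
Visit 9.
At 9: go left to 10.
  Visit 10.
  At 10: go left to 19.
    19 is a leaf — visit 19.
  At 10: go right to 30.
    30 is a leaf — visit 30.
At 9: go right to 38.
  Visit 38.
  At 38: go left to 39.
    Visit 39.
    At 39: go left to 23.
      Visit 23.
      At 23: go left to 25.
        Visit 25.
        At 25: go left to 8.
          8 is a leaf — visit 8.
        At 25: go right to 28.
          28 is a leaf — visit 28.
      At 23: go right to 27.
        27 is a leaf — visit 27.
    At 39: no right child.
  At 38: no right child.
Full pre-order sequence: 9, 10, 19, 30, 38, 39, 23, 25, 8, 28, 27.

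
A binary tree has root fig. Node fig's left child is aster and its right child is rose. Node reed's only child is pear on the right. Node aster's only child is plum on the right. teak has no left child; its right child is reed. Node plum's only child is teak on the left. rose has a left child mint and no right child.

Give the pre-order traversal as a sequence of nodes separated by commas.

fig, aster, plum, teak, reed, pear, rose, mint

Pre-order visits the node, then its left subtree, then its right subtree.
Visit fig.
At fig: go left to aster.
  Visit aster.
  At aster: no left child.
  At aster: go right to plum.
    Visit plum.
    At plum: go left to teak.
      Visit teak.
      At teak: no left child.
      At teak: go right to reed.
        Visit reed.
        At reed: no left child.
        At reed: go right to pear.
          pear is a leaf — visit pear.
    At plum: no right child.
At fig: go right to rose.
  Visit rose.
  At rose: go left to mint.
    mint is a leaf — visit mint.
  At rose: no right child.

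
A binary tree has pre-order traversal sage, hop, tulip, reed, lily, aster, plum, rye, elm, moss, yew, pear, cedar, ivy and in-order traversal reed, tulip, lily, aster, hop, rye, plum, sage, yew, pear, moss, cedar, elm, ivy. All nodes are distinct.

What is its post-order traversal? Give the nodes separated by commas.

The first element of pre-order is the root; it splits in-order into left and right subtrees.
Root sage: left subtree has 7 nodes {reed, tulip, lily, aster, hop, rye, plum}, right has 6 {yew, pear, moss, cedar, elm, ivy}.
  Root hop: left subtree has 4 nodes {reed, tulip, lily, aster}, right has 2 {rye, plum}.
    Root tulip: left subtree has 1 node {reed}, right has 2 {lily, aster}.
      Root lily: left subtree has 0 nodes { }, right has 1 {aster}.
    Root plum: left subtree has 1 node {rye}, right has 0 { }.
  Root elm: left subtree has 4 nodes {yew, pear, moss, cedar}, right has 1 {ivy}.
    Root moss: left subtree has 2 nodes {yew, pear}, right has 1 {cedar}.
      Root yew: left subtree has 0 nodes { }, right has 1 {pear}.

reed, aster, lily, tulip, rye, plum, hop, pear, yew, cedar, moss, ivy, elm, sage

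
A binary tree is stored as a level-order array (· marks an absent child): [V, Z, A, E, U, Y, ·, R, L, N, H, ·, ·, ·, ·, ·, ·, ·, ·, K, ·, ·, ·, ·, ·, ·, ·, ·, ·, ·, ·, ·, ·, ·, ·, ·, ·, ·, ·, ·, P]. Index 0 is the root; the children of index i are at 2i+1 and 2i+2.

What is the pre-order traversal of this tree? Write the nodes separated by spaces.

Pre-order visits the node, then its left subtree, then its right subtree.
Visit V.
At V: go left to Z.
  Visit Z.
  At Z: go left to E.
    Visit E.
    At E: go left to R.
      R is a leaf — visit R.
    At E: go right to L.
      L is a leaf — visit L.
  At Z: go right to U.
    Visit U.
    At U: go left to N.
      Visit N.
      At N: go left to K.
        Visit K.
        At K: no left child.
        At K: go right to P.
          P is a leaf — visit P.
      At N: no right child.
    At U: go right to H.
      H is a leaf — visit H.
At V: go right to A.
  Visit A.
  At A: go left to Y.
    Y is a leaf — visit Y.
  At A: no right child.

V Z E R L U N K P H A Y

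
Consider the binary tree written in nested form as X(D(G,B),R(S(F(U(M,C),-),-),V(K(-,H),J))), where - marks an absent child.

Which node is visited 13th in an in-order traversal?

In-order visits the left subtree, then the node, then the right subtree.
At X: go left to D.
  At D: go left to G.
    G is a leaf — visit G.
  Visit D.
  At D: go right to B.
    B is a leaf — visit B.
Visit X.
At X: go right to R.
  At R: go left to S.
    At S: go left to F.
      At F: go left to U.
        At U: go left to M.
          M is a leaf — visit M.
        Visit U.
        At U: go right to C.
          C is a leaf — visit C.
      Visit F.
      At F: no right child.
    Visit S.
    At S: no right child.
  Visit R.
  At R: go right to V.
    At V: go left to K.
      At K: no left child.
      Visit K.
      At K: go right to H.
        H is a leaf — visit H.
    Visit V.
    At V: go right to J.
      J is a leaf — visit J.
Full in-order sequence: G, D, B, X, M, U, C, F, S, R, K, H, V, J.

V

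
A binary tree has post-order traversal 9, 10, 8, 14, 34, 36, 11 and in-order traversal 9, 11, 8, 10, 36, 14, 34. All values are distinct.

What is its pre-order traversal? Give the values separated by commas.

11, 9, 36, 8, 10, 34, 14

The last element of post-order is the root; it splits in-order into left and right subtrees.
Root 11: left subtree has 1 node {9}, right has 5 {8, 10, 36, 14, 34}.
  Root 36: left subtree has 2 nodes {8, 10}, right has 2 {14, 34}.
    Root 8: left subtree has 0 nodes { }, right has 1 {10}.
    Root 34: left subtree has 1 node {14}, right has 0 { }.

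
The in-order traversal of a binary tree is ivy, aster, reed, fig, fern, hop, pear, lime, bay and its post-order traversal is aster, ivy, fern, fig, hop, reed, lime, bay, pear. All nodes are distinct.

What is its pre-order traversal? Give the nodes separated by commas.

The last element of post-order is the root; it splits in-order into left and right subtrees.
Root pear: left subtree has 6 nodes {ivy, aster, reed, fig, fern, hop}, right has 2 {lime, bay}.
  Root reed: left subtree has 2 nodes {ivy, aster}, right has 3 {fig, fern, hop}.
    Root ivy: left subtree has 0 nodes { }, right has 1 {aster}.
    Root hop: left subtree has 2 nodes {fig, fern}, right has 0 { }.
      Root fig: left subtree has 0 nodes { }, right has 1 {fern}.
  Root bay: left subtree has 1 node {lime}, right has 0 { }.

pear, reed, ivy, aster, hop, fig, fern, bay, lime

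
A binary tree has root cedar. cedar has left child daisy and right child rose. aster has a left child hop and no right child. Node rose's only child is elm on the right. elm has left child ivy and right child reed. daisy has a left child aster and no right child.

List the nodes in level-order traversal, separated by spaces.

Level-order visits nodes level by level from the root, left to right within each level.
Level 0: cedar
Level 1: daisy, rose
Level 2: aster, elm
Level 3: hop, ivy, reed

cedar daisy rose aster elm hop ivy reed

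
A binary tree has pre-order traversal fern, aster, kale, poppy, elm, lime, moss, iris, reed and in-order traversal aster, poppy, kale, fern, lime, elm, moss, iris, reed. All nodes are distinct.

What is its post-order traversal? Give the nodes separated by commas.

The first element of pre-order is the root; it splits in-order into left and right subtrees.
Root fern: left subtree has 3 nodes {aster, poppy, kale}, right has 5 {lime, elm, moss, iris, reed}.
  Root aster: left subtree has 0 nodes { }, right has 2 {poppy, kale}.
    Root kale: left subtree has 1 node {poppy}, right has 0 { }.
  Root elm: left subtree has 1 node {lime}, right has 3 {moss, iris, reed}.
    Root moss: left subtree has 0 nodes { }, right has 2 {iris, reed}.
      Root iris: left subtree has 0 nodes { }, right has 1 {reed}.

poppy, kale, aster, lime, reed, iris, moss, elm, fern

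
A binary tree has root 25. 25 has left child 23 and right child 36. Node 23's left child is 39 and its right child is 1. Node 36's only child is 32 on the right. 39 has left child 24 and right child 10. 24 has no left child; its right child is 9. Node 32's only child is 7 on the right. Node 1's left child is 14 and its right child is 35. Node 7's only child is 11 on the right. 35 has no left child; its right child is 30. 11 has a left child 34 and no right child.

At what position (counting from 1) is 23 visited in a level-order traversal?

Level-order visits nodes level by level from the root, left to right within each level.
Level 0: 25
Level 1: 23, 36
Level 2: 39, 1, 32
Level 3: 24, 10, 14, 35, 7
Level 4: 9, 30, 11
Level 5: 34
Full level-order sequence: 25, 23, 36, 39, 1, 32, 24, 10, 14, 35, 7, 9, 30, 11, 34.

2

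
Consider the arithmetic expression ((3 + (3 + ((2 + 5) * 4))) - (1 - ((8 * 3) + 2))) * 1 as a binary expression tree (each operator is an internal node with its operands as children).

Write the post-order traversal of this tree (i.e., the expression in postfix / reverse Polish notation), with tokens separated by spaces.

3 3 2 5 + 4 * + + 1 8 3 * 2 + - - 1 *

Post-order on an expression tree gives postfix notation: for each operator, emit left operand, right operand, then the operator.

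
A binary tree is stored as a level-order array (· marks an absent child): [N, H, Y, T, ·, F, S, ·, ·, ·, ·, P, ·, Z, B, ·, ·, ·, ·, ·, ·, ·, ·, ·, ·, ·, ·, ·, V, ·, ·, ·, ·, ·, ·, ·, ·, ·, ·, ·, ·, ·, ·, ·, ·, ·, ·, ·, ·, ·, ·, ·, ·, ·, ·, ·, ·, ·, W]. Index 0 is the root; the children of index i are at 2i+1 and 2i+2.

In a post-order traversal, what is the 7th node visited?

Post-order visits the left subtree, then the right subtree, then the node.
At N: go left to H.
  At H: go left to T.
    T is a leaf — visit T.
  At H: no right child.
  Visit H.
At N: go right to Y.
  At Y: go left to F.
    At F: go left to P.
      P is a leaf — visit P.
    At F: no right child.
    Visit F.
  At Y: go right to S.
    At S: go left to Z.
      At Z: no left child.
      At Z: go right to V.
        At V: no left child.
        At V: go right to W.
          W is a leaf — visit W.
        Visit V.
      Visit Z.
    At S: go right to B.
      B is a leaf — visit B.
    Visit S.
  Visit Y.
Visit N.
Full post-order sequence: T, H, P, F, W, V, Z, B, S, Y, N.

Z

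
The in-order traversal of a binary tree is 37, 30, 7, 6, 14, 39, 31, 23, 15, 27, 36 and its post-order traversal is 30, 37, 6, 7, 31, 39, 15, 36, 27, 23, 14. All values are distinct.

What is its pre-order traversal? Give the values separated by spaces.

The last element of post-order is the root; it splits in-order into left and right subtrees.
Root 14: left subtree has 4 nodes {37, 30, 7, 6}, right has 6 {39, 31, 23, 15, 27, 36}.
  Root 7: left subtree has 2 nodes {37, 30}, right has 1 {6}.
    Root 37: left subtree has 0 nodes { }, right has 1 {30}.
  Root 23: left subtree has 2 nodes {39, 31}, right has 3 {15, 27, 36}.
    Root 39: left subtree has 0 nodes { }, right has 1 {31}.
    Root 27: left subtree has 1 node {15}, right has 1 {36}.

14 7 37 30 6 23 39 31 27 15 36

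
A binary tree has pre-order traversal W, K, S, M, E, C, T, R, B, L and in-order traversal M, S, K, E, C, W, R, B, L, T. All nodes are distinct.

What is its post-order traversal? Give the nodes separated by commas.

M, S, C, E, K, L, B, R, T, W

The first element of pre-order is the root; it splits in-order into left and right subtrees.
Root W: left subtree has 5 nodes {M, S, K, E, C}, right has 4 {R, B, L, T}.
  Root K: left subtree has 2 nodes {M, S}, right has 2 {E, C}.
    Root S: left subtree has 1 node {M}, right has 0 { }.
    Root E: left subtree has 0 nodes { }, right has 1 {C}.
  Root T: left subtree has 3 nodes {R, B, L}, right has 0 { }.
    Root R: left subtree has 0 nodes { }, right has 2 {B, L}.
      Root B: left subtree has 0 nodes { }, right has 1 {L}.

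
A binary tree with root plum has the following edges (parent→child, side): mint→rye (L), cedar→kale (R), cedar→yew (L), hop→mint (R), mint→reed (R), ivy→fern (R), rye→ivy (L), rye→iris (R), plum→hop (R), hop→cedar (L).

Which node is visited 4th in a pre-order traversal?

yew

Pre-order visits the node, then its left subtree, then its right subtree.
Visit plum.
At plum: no left child.
At plum: go right to hop.
  Visit hop.
  At hop: go left to cedar.
    Visit cedar.
    At cedar: go left to yew.
      yew is a leaf — visit yew.
    At cedar: go right to kale.
      kale is a leaf — visit kale.
  At hop: go right to mint.
    Visit mint.
    At mint: go left to rye.
      Visit rye.
      At rye: go left to ivy.
        Visit ivy.
        At ivy: no left child.
        At ivy: go right to fern.
          fern is a leaf — visit fern.
      At rye: go right to iris.
        iris is a leaf — visit iris.
    At mint: go right to reed.
      reed is a leaf — visit reed.
Full pre-order sequence: plum, hop, cedar, yew, kale, mint, rye, ivy, fern, iris, reed.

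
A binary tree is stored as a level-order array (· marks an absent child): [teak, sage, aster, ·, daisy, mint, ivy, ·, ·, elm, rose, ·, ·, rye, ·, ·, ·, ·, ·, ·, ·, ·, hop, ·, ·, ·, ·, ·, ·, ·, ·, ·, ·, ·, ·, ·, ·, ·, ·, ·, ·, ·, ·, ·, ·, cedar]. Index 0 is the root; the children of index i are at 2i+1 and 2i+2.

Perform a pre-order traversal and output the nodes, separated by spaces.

teak sage daisy elm rose hop cedar aster mint ivy rye

Pre-order visits the node, then its left subtree, then its right subtree.
Visit teak.
At teak: go left to sage.
  Visit sage.
  At sage: no left child.
  At sage: go right to daisy.
    Visit daisy.
    At daisy: go left to elm.
      elm is a leaf — visit elm.
    At daisy: go right to rose.
      Visit rose.
      At rose: no left child.
      At rose: go right to hop.
        Visit hop.
        At hop: go left to cedar.
          cedar is a leaf — visit cedar.
        At hop: no right child.
At teak: go right to aster.
  Visit aster.
  At aster: go left to mint.
    mint is a leaf — visit mint.
  At aster: go right to ivy.
    Visit ivy.
    At ivy: go left to rye.
      rye is a leaf — visit rye.
    At ivy: no right child.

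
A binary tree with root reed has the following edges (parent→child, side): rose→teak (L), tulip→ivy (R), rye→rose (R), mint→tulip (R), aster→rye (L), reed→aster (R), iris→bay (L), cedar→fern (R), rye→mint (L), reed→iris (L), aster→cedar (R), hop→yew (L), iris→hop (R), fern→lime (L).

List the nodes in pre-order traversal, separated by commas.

reed, iris, bay, hop, yew, aster, rye, mint, tulip, ivy, rose, teak, cedar, fern, lime

Pre-order visits the node, then its left subtree, then its right subtree.
Visit reed.
At reed: go left to iris.
  Visit iris.
  At iris: go left to bay.
    bay is a leaf — visit bay.
  At iris: go right to hop.
    Visit hop.
    At hop: go left to yew.
      yew is a leaf — visit yew.
    At hop: no right child.
At reed: go right to aster.
  Visit aster.
  At aster: go left to rye.
    Visit rye.
    At rye: go left to mint.
      Visit mint.
      At mint: no left child.
      At mint: go right to tulip.
        Visit tulip.
        At tulip: no left child.
        At tulip: go right to ivy.
          ivy is a leaf — visit ivy.
    At rye: go right to rose.
      Visit rose.
      At rose: go left to teak.
        teak is a leaf — visit teak.
      At rose: no right child.
  At aster: go right to cedar.
    Visit cedar.
    At cedar: no left child.
    At cedar: go right to fern.
      Visit fern.
      At fern: go left to lime.
        lime is a leaf — visit lime.
      At fern: no right child.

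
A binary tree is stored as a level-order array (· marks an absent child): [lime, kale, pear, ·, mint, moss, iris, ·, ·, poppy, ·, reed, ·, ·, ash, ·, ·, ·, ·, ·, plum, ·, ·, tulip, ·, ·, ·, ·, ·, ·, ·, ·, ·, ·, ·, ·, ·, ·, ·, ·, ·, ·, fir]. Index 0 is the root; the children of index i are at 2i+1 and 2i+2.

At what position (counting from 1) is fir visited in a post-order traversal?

Post-order visits the left subtree, then the right subtree, then the node.
At lime: go left to kale.
  At kale: no left child.
  At kale: go right to mint.
    At mint: go left to poppy.
      At poppy: no left child.
      At poppy: go right to plum.
        At plum: no left child.
        At plum: go right to fir.
          fir is a leaf — visit fir.
        Visit plum.
      Visit poppy.
    At mint: no right child.
    Visit mint.
  Visit kale.
At lime: go right to pear.
  At pear: go left to moss.
    At moss: go left to reed.
      At reed: go left to tulip.
        tulip is a leaf — visit tulip.
      At reed: no right child.
      Visit reed.
    At moss: no right child.
    Visit moss.
  At pear: go right to iris.
    At iris: no left child.
    At iris: go right to ash.
      ash is a leaf — visit ash.
    Visit iris.
  Visit pear.
Visit lime.
Full post-order sequence: fir, plum, poppy, mint, kale, tulip, reed, moss, ash, iris, pear, lime.

1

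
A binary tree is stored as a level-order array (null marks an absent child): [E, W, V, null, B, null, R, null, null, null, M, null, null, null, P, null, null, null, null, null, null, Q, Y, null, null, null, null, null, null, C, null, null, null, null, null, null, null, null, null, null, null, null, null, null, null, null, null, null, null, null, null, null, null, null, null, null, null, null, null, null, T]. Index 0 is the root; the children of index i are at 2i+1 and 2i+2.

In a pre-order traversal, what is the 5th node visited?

Q

Pre-order visits the node, then its left subtree, then its right subtree.
Visit E.
At E: go left to W.
  Visit W.
  At W: no left child.
  At W: go right to B.
    Visit B.
    At B: no left child.
    At B: go right to M.
      Visit M.
      At M: go left to Q.
        Q is a leaf — visit Q.
      At M: go right to Y.
        Y is a leaf — visit Y.
At E: go right to V.
  Visit V.
  At V: no left child.
  At V: go right to R.
    Visit R.
    At R: no left child.
    At R: go right to P.
      Visit P.
      At P: go left to C.
        Visit C.
        At C: no left child.
        At C: go right to T.
          T is a leaf — visit T.
      At P: no right child.
Full pre-order sequence: E, W, B, M, Q, Y, V, R, P, C, T.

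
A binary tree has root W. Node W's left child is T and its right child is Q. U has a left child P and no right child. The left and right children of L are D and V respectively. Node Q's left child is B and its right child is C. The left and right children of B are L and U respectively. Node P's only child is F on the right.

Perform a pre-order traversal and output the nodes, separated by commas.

Pre-order visits the node, then its left subtree, then its right subtree.
Visit W.
At W: go left to T.
  T is a leaf — visit T.
At W: go right to Q.
  Visit Q.
  At Q: go left to B.
    Visit B.
    At B: go left to L.
      Visit L.
      At L: go left to D.
        D is a leaf — visit D.
      At L: go right to V.
        V is a leaf — visit V.
    At B: go right to U.
      Visit U.
      At U: go left to P.
        Visit P.
        At P: no left child.
        At P: go right to F.
          F is a leaf — visit F.
      At U: no right child.
  At Q: go right to C.
    C is a leaf — visit C.

W, T, Q, B, L, D, V, U, P, F, C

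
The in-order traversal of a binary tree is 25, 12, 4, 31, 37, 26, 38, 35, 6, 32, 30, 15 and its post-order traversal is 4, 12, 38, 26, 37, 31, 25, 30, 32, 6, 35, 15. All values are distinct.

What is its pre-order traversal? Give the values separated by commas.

15, 35, 25, 31, 12, 4, 37, 26, 38, 6, 32, 30

The last element of post-order is the root; it splits in-order into left and right subtrees.
Root 15: left subtree has 11 nodes {25, 12, 4, 31, 37, 26, 38, 35, 6, 32, 30}, right has 0 { }.
  Root 35: left subtree has 7 nodes {25, 12, 4, 31, 37, 26, 38}, right has 3 {6, 32, 30}.
    Root 25: left subtree has 0 nodes { }, right has 6 {12, 4, 31, 37, 26, 38}.
      Root 31: left subtree has 2 nodes {12, 4}, right has 3 {37, 26, 38}.
        Root 12: left subtree has 0 nodes { }, right has 1 {4}.
        Root 37: left subtree has 0 nodes { }, right has 2 {26, 38}.
          Root 26: left subtree has 0 nodes { }, right has 1 {38}.
    Root 6: left subtree has 0 nodes { }, right has 2 {32, 30}.
      Root 32: left subtree has 0 nodes { }, right has 1 {30}.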